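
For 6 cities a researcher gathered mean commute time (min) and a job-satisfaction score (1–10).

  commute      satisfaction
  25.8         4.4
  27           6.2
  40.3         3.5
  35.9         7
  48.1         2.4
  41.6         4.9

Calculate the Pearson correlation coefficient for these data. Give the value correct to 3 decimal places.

-0.576

n = 6, Σx = 218.7, Σy = 28.4, Σx² = 8351.71, Σy² = 148.82, Σxy = 992.55
nΣxy − ΣxΣy = 5955.3 − 6211.08 = -255.78
nΣx² − (Σx)² = 50110.26 − 47829.69 = 2280.57; nΣy² − (Σy)² = 892.92 − 806.56 = 86.36
r = -255.78 / √(2280.57 × 86.36) = -255.78 / 443.7905 ≈ -0.576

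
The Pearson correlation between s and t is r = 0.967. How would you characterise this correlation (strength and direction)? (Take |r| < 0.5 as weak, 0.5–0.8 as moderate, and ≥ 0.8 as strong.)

strong positive

r = 0.967 > 0 so the relationship is positive.
|r| = 0.967, which falls in the strong range.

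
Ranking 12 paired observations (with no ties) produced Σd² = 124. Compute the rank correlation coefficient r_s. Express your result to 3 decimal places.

ρ = 1 − 6Σd² / [n(n²−1)] = 1 − 6×124 / (12×143)
  = 1 − 744/1716 = 1 − 0.4336 ≈ 0.566

0.566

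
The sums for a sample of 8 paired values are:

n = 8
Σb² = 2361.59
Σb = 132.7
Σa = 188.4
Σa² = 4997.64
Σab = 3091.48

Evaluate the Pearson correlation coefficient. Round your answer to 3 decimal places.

-0.112

r = (nΣab − ΣaΣb) / √[(nΣa² − (Σa)²)(nΣb² − (Σb)²)]
Numerator: 8×3091.48 − 188.4×132.7 = -268.84
Denominator: √[(39981.12 − 35494.56)(18892.72 − 17609.29)] = √[4486.56 × 1283.43] = 2399.6220
r = -268.84 / 2399.6220 ≈ -0.112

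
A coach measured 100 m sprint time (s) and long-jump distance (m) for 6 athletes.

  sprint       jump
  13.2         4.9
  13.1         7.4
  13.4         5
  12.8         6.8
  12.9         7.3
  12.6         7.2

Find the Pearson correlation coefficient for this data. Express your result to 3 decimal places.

-0.739

n = 6, Σx = 78, Σy = 38.6, Σx² = 1014.42, Σy² = 255.14, Σxy = 500.55
nΣxy − ΣxΣy = 3003.3 − 3010.8 = -7.5
nΣx² − (Σx)² = 6086.52 − 6084 = 2.52; nΣy² − (Σy)² = 1530.84 − 1489.96 = 40.88
r = -7.5 / √(2.52 × 40.88) = -7.5 / 10.1498 ≈ -0.739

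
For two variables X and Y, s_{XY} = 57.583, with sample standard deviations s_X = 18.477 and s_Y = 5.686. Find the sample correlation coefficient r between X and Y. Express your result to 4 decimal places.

0.5481

r = Cov(X,Y) / (s_X · s_Y) = 57.583 / (18.477 × 5.686)
  = 57.583 / 105.0602 ≈ 0.5481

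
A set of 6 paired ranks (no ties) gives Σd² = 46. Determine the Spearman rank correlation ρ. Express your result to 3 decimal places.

ρ = 1 − 6Σd² / [n(n²−1)] = 1 − 6×46 / (6×35)
  = 1 − 276/210 = 1 − 1.3143 ≈ -0.314

-0.314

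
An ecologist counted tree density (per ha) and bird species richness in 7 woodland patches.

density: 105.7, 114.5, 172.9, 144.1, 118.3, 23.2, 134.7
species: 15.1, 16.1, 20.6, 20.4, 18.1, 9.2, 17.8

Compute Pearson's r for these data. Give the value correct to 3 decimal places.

0.972

n = 7, Σx = 813.4, Σy = 117.3, Σx² = 107619.18, Σy² = 2056.83, Σxy = 14693.23
nΣxy − ΣxΣy = 102852.61 − 95411.82 = 7440.79
nΣx² − (Σx)² = 753334.26 − 661619.56 = 91714.7; nΣy² − (Σy)² = 14397.81 − 13759.29 = 638.52
r = 7440.79 / √(91714.7 × 638.52) = 7440.79 / 7652.5597 ≈ 0.972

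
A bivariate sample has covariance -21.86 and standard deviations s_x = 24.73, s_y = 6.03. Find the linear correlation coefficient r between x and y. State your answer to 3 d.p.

r = Cov(x,y) / (s_x · s_y) = -21.86 / (24.73 × 6.03)
  = -21.86 / 149.1219 ≈ -0.147

-0.147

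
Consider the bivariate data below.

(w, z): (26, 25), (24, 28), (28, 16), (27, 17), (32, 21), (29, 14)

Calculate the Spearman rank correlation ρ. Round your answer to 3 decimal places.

Rank w: 2, 1, 4, 3, 6, 5
Rank z: 5, 6, 2, 3, 4, 1
d = rank(w) − rank(z): -3, -5, 2, 0, 2, 4; Σd² = 58
ρ = 1 − 6Σd² / [n(n²−1)] = 1 − 6×58 / (6×35) = 1 − 348/210 ≈ -0.657

-0.657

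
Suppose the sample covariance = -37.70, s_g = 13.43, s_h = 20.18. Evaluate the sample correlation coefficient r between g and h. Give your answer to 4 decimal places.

r = Cov(g,h) / (s_g · s_h) = -37.70 / (13.43 × 20.18)
  = -37.70 / 271.0174 ≈ -0.1391

-0.1391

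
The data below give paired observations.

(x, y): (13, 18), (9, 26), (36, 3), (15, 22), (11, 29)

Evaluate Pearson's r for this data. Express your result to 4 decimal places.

n = 5, Σx = 84, Σy = 98, Σx² = 1892, Σy² = 2334, Σxy = 1225
nΣxy − ΣxΣy = 6125 − 8232 = -2107
nΣx² − (Σx)² = 9460 − 7056 = 2404; nΣy² − (Σy)² = 11670 − 9604 = 2066
r = -2107 / √(2404 × 2066) = -2107 / 2228.6014 ≈ -0.9454

-0.9454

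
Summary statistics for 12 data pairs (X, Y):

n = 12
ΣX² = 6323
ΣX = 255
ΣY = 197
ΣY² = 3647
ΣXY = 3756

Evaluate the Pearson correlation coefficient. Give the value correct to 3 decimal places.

r = (nΣXY − ΣXΣY) / √[(nΣX² − (ΣX)²)(nΣY² − (ΣY)²)]
Numerator: 12×3756 − 255×197 = -5163
Denominator: √[(75876 − 65025)(43764 − 38809)] = √[10851 × 4955] = 7332.5783
r = -5163 / 7332.5783 ≈ -0.704

-0.704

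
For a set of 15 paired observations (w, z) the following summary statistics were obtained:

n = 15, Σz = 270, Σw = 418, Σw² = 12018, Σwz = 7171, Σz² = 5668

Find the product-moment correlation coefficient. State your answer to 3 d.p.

-0.646

r = (nΣwz − ΣwΣz) / √[(nΣw² − (Σw)²)(nΣz² − (Σz)²)]
Numerator: 15×7171 − 418×270 = -5295
Denominator: √[(180270 − 174724)(85020 − 72900)] = √[5546 × 12120] = 8198.6292
r = -5295 / 8198.6292 ≈ -0.646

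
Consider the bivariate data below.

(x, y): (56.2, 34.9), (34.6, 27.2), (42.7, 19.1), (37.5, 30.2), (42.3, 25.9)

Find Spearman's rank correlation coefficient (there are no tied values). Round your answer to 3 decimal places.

0.100

Rank x: 5, 1, 4, 2, 3
Rank y: 5, 3, 1, 4, 2
d = rank(x) − rank(y): 0, -2, 3, -2, 1; Σd² = 18
ρ = 1 − 6Σd² / [n(n²−1)] = 1 − 6×18 / (5×24) = 1 − 108/120 ≈ 0.100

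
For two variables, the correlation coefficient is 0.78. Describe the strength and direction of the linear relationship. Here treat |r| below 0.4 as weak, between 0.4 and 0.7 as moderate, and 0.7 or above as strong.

r = 0.78 > 0 so the relationship is positive.
|r| = 0.78, which falls in the strong range.

strong positive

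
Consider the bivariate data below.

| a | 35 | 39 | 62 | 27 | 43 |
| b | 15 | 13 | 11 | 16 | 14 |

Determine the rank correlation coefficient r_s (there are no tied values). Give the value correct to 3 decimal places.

Rank a: 2, 3, 5, 1, 4
Rank b: 4, 2, 1, 5, 3
d = rank(a) − rank(b): -2, 1, 4, -4, 1; Σd² = 38
ρ = 1 − 6Σd² / [n(n²−1)] = 1 − 6×38 / (5×24) = 1 − 228/120 ≈ -0.900

-0.900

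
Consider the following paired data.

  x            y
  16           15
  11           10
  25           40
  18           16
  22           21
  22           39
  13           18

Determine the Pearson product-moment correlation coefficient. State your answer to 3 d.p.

n = 7, Σx = 127, Σy = 159, Σx² = 2463, Σy² = 4467, Σxy = 3192
nΣxy − ΣxΣy = 22344 − 20193 = 2151
nΣx² − (Σx)² = 17241 − 16129 = 1112; nΣy² − (Σy)² = 31269 − 25281 = 5988
r = 2151 / √(1112 × 5988) = 2151 / 2580.4372 ≈ 0.834

0.834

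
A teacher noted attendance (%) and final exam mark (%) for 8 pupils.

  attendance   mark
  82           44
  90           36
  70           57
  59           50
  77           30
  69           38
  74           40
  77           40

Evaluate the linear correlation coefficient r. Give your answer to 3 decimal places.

-0.515

n = 8, Σx = 598, Σy = 335, Σx² = 45300, Σy² = 14525, Σxy = 24760
nΣxy − ΣxΣy = 198080 − 200330 = -2250
nΣx² − (Σx)² = 362400 − 357604 = 4796; nΣy² − (Σy)² = 116200 − 112225 = 3975
r = -2250 / √(4796 × 3975) = -2250 / 4366.2455 ≈ -0.515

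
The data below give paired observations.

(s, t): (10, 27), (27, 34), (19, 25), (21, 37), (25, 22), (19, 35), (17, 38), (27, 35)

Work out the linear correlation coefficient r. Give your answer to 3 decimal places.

n = 8, Σs = 165, Σt = 253, Σs² = 3635, Σt² = 8257, Σst = 5246
nΣst − ΣsΣt = 41968 − 41745 = 223
nΣs² − (Σs)² = 29080 − 27225 = 1855; nΣt² − (Σt)² = 66056 − 64009 = 2047
r = 223 / √(1855 × 2047) = 223 / 1948.6367 ≈ 0.114

0.114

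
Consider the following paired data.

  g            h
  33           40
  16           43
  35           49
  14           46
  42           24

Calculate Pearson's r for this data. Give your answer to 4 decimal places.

n = 5, Σg = 140, Σh = 202, Σg² = 4530, Σh² = 8542, Σgh = 5375
nΣgh − ΣgΣh = 26875 − 28280 = -1405
nΣg² − (Σg)² = 22650 − 19600 = 3050; nΣh² − (Σh)² = 42710 − 40804 = 1906
r = -1405 / √(3050 × 1906) = -1405 / 2411.0786 ≈ -0.5827

-0.5827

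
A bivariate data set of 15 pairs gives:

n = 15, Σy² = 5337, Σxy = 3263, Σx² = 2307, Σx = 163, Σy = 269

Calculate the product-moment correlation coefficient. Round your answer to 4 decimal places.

r = (nΣxy − ΣxΣy) / √[(nΣx² − (Σx)²)(nΣy² − (Σy)²)]
Numerator: 15×3263 − 163×269 = 5098
Denominator: √[(34605 − 26569)(80055 − 72361)] = √[8036 × 7694] = 7863.1408
r = 5098 / 7863.1408 ≈ 0.6483

0.6483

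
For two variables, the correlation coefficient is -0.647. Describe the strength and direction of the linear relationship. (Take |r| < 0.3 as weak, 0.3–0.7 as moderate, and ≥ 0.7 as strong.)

moderate negative

r = -0.647 < 0 so the relationship is negative.
|r| = 0.647, which falls in the moderate range.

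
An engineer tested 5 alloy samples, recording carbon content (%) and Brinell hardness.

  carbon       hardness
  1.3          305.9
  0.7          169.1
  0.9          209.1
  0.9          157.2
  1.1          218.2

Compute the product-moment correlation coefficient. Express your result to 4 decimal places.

n = 5, Σx = 4.9, Σy = 1059.5, Σx² = 5.01, Σy² = 238215.51, Σxy = 1085.73
nΣxy − ΣxΣy = 5428.65 − 5191.55 = 237.1
nΣx² − (Σx)² = 25.05 − 24.01 = 1.04; nΣy² − (Σy)² = 1191077.55 − 1122540.25 = 68537.3
r = 237.1 / √(1.04 × 68537.3) = 237.1 / 266.9809 ≈ 0.8881

0.8881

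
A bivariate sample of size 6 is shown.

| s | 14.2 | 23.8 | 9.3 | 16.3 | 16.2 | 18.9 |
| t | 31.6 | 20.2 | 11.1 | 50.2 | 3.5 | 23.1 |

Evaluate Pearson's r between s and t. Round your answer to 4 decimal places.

0.1169

n = 6, Σs = 98.7, Σt = 139.7, Σs² = 1739.91, Σt² = 4595.71, Σst = 2344.26
nΣst − ΣsΣt = 14065.56 − 13788.39 = 277.17
nΣs² − (Σs)² = 10439.46 − 9741.69 = 697.77; nΣt² − (Σt)² = 27574.26 − 19516.09 = 8058.17
r = 277.17 / √(697.77 × 8058.17) = 277.17 / 2371.2337 ≈ 0.1169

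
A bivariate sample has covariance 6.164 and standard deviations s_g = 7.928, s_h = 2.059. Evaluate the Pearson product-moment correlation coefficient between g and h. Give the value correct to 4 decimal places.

r = Cov(g,h) / (s_g · s_h) = 6.164 / (7.928 × 2.059)
  = 6.164 / 16.3238 ≈ 0.3776

0.3776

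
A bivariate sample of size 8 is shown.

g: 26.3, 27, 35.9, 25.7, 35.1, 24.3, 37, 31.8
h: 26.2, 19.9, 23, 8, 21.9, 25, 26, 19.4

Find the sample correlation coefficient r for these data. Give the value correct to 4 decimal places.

n = 8, Σg = 243.1, Σh = 169.4, Σg² = 7572.73, Σh² = 3832.42, Σgh = 5212.77
nΣgh − ΣgΣh = 41702.16 − 41181.14 = 521.02
nΣg² − (Σg)² = 60581.84 − 59097.61 = 1484.23; nΣh² − (Σh)² = 30659.36 − 28696.36 = 1963
r = 521.02 / √(1484.23 × 1963) = 521.02 / 1706.9105 ≈ 0.3052

0.3052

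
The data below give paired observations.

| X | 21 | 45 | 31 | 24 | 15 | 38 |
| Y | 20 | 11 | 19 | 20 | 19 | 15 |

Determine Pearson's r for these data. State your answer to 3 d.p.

n = 6, ΣX = 174, ΣY = 104, ΣX² = 5672, ΣY² = 1868, ΣXY = 2839
nΣXY − ΣXΣY = 17034 − 18096 = -1062
nΣX² − (ΣX)² = 34032 − 30276 = 3756; nΣY² − (ΣY)² = 11208 − 10816 = 392
r = -1062 / √(3756 × 392) = -1062 / 1213.4051 ≈ -0.875

-0.875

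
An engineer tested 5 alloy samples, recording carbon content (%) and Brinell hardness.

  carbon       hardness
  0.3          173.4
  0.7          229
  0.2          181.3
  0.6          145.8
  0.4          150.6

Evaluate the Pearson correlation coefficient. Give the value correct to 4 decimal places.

0.3292

n = 5, Σx = 2.2, Σy = 880.1, Σx² = 1.14, Σy² = 159316.25, Σxy = 396.3
nΣxy − ΣxΣy = 1981.5 − 1936.22 = 45.28
nΣx² − (Σx)² = 5.7 − 4.84 = 0.86; nΣy² − (Σy)² = 796581.25 − 774576.01 = 22005.24
r = 45.28 / √(0.86 × 22005.24) = 45.28 / 137.5664 ≈ 0.3292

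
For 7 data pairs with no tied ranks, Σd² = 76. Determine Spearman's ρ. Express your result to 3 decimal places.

-0.357

ρ = 1 − 6Σd² / [n(n²−1)] = 1 − 6×76 / (7×48)
  = 1 − 456/336 = 1 − 1.3571 ≈ -0.357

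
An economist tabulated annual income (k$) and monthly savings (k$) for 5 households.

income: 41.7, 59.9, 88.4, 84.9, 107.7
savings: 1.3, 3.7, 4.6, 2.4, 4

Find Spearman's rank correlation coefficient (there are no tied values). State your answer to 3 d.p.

Rank income: 1, 2, 4, 3, 5
Rank savings: 1, 3, 5, 2, 4
d = rank(income) − rank(savings): 0, -1, -1, 1, 1; Σd² = 4
ρ = 1 − 6Σd² / [n(n²−1)] = 1 − 6×4 / (5×24) = 1 − 24/120 ≈ 0.800

0.800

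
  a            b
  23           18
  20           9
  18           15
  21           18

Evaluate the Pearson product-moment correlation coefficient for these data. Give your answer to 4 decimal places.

0.4529

n = 4, Σa = 82, Σb = 60, Σa² = 1694, Σb² = 954, Σab = 1242
nΣab − ΣaΣb = 4968 − 4920 = 48
nΣa² − (Σa)² = 6776 − 6724 = 52; nΣb² − (Σb)² = 3816 − 3600 = 216
r = 48 / √(52 × 216) = 48 / 105.9811 ≈ 0.4529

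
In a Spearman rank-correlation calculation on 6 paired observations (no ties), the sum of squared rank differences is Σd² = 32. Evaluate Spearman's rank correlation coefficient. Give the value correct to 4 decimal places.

ρ = 1 − 6Σd² / [n(n²−1)] = 1 − 6×32 / (6×35)
  = 1 − 192/210 = 1 − 0.91429 ≈ 0.0857

0.0857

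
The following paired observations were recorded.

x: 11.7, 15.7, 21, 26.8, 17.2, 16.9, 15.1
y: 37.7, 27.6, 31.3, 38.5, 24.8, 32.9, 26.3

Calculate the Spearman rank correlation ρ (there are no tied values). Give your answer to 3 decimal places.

Rank x: 1, 3, 6, 7, 5, 4, 2
Rank y: 6, 3, 4, 7, 1, 5, 2
d = rank(x) − rank(y): -5, 0, 2, 0, 4, -1, 0; Σd² = 46
ρ = 1 − 6Σd² / [n(n²−1)] = 1 − 6×46 / (7×48) = 1 − 276/336 ≈ 0.179

0.179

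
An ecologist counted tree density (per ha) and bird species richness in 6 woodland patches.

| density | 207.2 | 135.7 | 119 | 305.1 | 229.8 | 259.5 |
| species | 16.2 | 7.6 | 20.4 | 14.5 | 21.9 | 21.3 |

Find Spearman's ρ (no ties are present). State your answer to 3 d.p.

Rank density: 3, 2, 1, 6, 4, 5
Rank species: 3, 1, 4, 2, 6, 5
d = rank(density) − rank(species): 0, 1, -3, 4, -2, 0; Σd² = 30
ρ = 1 − 6Σd² / [n(n²−1)] = 1 − 6×30 / (6×35) = 1 − 180/210 ≈ 0.143

0.143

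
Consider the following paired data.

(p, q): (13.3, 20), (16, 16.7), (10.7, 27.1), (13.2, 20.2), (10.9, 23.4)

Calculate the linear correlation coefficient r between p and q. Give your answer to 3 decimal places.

-0.941

n = 5, Σp = 64.1, Σq = 107.4, Σp² = 840.43, Σq² = 2368.9, Σpq = 1344.87
nΣpq − ΣpΣq = 6724.35 − 6884.34 = -159.99
nΣp² − (Σp)² = 4202.15 − 4108.81 = 93.34; nΣq² − (Σq)² = 11844.5 − 11534.76 = 309.74
r = -159.99 / √(93.34 × 309.74) = -159.99 / 170.0327 ≈ -0.941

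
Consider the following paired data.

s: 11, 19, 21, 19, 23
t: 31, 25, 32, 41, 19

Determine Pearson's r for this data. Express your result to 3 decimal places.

n = 5, Σs = 93, Σt = 148, Σs² = 1813, Σt² = 4652, Σst = 2704
nΣst − ΣsΣt = 13520 − 13764 = -244
nΣs² − (Σs)² = 9065 − 8649 = 416; nΣt² − (Σt)² = 23260 − 21904 = 1356
r = -244 / √(416 × 1356) = -244 / 751.0632 ≈ -0.325

-0.325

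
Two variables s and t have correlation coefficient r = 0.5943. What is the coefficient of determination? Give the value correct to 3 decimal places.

r² = (0.5943)² = 0.353

0.353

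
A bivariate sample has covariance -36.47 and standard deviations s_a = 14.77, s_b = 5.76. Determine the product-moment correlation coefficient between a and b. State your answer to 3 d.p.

r = Cov(a,b) / (s_a · s_b) = -36.47 / (14.77 × 5.76)
  = -36.47 / 85.0752 ≈ -0.429

-0.429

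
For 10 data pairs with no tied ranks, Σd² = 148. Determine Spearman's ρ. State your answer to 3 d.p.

ρ = 1 − 6Σd² / [n(n²−1)] = 1 − 6×148 / (10×99)
  = 1 − 888/990 = 1 − 0.8970 ≈ 0.103

0.103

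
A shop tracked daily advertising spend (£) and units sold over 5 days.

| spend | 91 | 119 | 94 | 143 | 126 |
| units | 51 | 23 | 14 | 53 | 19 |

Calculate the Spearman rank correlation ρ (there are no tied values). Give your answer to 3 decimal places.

0.300

Rank spend: 1, 3, 2, 5, 4
Rank units: 4, 3, 1, 5, 2
d = rank(spend) − rank(units): -3, 0, 1, 0, 2; Σd² = 14
ρ = 1 − 6Σd² / [n(n²−1)] = 1 − 6×14 / (5×24) = 1 − 84/120 ≈ 0.300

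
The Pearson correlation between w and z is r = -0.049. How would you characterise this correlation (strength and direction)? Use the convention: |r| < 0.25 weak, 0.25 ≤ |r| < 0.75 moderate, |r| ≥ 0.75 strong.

r = -0.049 < 0 so the relationship is negative.
|r| = 0.049, which falls in the weak range.

weak negative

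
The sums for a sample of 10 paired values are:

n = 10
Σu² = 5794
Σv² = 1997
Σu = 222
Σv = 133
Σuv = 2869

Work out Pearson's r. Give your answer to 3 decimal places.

r = (nΣuv − ΣuΣv) / √[(nΣu² − (Σu)²)(nΣv² − (Σv)²)]
Numerator: 10×2869 − 222×133 = -836
Denominator: √[(57940 − 49284)(19970 − 17689)] = √[8656 × 2281] = 4443.4599
r = -836 / 4443.4599 ≈ -0.188

-0.188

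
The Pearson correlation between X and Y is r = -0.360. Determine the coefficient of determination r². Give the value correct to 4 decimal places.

0.1296

r² = (-0.360)² = 0.1296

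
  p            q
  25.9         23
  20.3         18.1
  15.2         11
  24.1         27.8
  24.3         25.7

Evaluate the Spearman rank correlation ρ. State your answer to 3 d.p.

Rank p: 5, 2, 1, 3, 4
Rank q: 3, 2, 1, 5, 4
d = rank(p) − rank(q): 2, 0, 0, -2, 0; Σd² = 8
ρ = 1 − 6Σd² / [n(n²−1)] = 1 − 6×8 / (5×24) = 1 − 48/120 ≈ 0.600

0.600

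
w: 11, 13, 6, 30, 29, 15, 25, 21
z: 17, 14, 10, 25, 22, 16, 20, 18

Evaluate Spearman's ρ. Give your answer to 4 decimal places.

Rank w: 2, 3, 1, 8, 7, 4, 6, 5
Rank z: 4, 2, 1, 8, 7, 3, 6, 5
d = rank(w) − rank(z): -2, 1, 0, 0, 0, 1, 0, 0; Σd² = 6
ρ = 1 − 6Σd² / [n(n²−1)] = 1 − 6×6 / (8×63) = 1 − 36/504 ≈ 0.9286

0.9286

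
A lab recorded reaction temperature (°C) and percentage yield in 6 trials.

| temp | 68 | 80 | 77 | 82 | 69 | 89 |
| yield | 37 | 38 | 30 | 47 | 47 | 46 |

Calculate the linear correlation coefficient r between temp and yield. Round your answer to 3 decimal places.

n = 6, Σx = 465, Σy = 245, Σx² = 36359, Σy² = 10247, Σxy = 19057
nΣxy − ΣxΣy = 114342 − 113925 = 417
nΣx² − (Σx)² = 218154 − 216225 = 1929; nΣy² − (Σy)² = 61482 − 60025 = 1457
r = 417 / √(1929 × 1457) = 417 / 1676.4704 ≈ 0.249

0.249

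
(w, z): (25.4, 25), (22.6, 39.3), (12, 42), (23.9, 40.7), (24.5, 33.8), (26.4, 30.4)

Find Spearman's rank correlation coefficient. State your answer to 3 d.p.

-0.886

Rank w: 5, 2, 1, 3, 4, 6
Rank z: 1, 4, 6, 5, 3, 2
d = rank(w) − rank(z): 4, -2, -5, -2, 1, 4; Σd² = 66
ρ = 1 − 6Σd² / [n(n²−1)] = 1 − 6×66 / (6×35) = 1 − 396/210 ≈ -0.886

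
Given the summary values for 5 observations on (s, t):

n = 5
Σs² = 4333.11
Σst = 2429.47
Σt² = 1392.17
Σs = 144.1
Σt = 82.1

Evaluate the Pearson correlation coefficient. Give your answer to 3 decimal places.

r = (nΣst − ΣsΣt) / √[(nΣs² − (Σs)²)(nΣt² − (Σt)²)]
Numerator: 5×2429.47 − 144.1×82.1 = 316.74
Denominator: √[(21665.55 − 20764.81)(6960.85 − 6740.41)] = √[900.74 × 220.44] = 445.5997
r = 316.74 / 445.5997 ≈ 0.711

0.711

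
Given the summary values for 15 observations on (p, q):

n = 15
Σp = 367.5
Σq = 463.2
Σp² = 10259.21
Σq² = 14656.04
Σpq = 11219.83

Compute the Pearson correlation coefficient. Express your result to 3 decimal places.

r = (nΣpq − ΣpΣq) / √[(nΣp² − (Σp)²)(nΣq² − (Σq)²)]
Numerator: 15×11219.83 − 367.5×463.2 = -1928.55
Denominator: √[(153888.15 − 135056.25)(219840.6 − 214554.24)] = √[18831.9 × 5286.36] = 9977.5850
r = -1928.55 / 9977.5850 ≈ -0.193

-0.193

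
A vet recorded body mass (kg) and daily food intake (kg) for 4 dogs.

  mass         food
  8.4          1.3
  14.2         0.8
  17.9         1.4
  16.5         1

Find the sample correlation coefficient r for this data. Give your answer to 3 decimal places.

-0.082

n = 4, Σx = 57, Σy = 4.5, Σx² = 864.86, Σy² = 5.29, Σxy = 63.84
nΣxy − ΣxΣy = 255.36 − 256.5 = -1.14
nΣx² − (Σx)² = 3459.44 − 3249 = 210.44; nΣy² − (Σy)² = 21.16 − 20.25 = 0.91
r = -1.14 / √(210.44 × 0.91) = -1.14 / 13.8384 ≈ -0.082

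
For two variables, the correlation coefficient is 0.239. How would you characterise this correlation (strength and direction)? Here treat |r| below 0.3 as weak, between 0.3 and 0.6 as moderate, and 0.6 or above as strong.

weak positive

r = 0.239 > 0 so the relationship is positive.
|r| = 0.239, which falls in the weak range.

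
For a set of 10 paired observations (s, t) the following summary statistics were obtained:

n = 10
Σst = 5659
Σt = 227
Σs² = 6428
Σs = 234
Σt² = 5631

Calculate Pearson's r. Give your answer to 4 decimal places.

0.5145

r = (nΣst − ΣsΣt) / √[(nΣs² − (Σs)²)(nΣt² − (Σt)²)]
Numerator: 10×5659 − 234×227 = 3472
Denominator: √[(64280 − 54756)(56310 − 51529)] = √[9524 × 4781] = 6747.9066
r = 3472 / 6747.9066 ≈ 0.5145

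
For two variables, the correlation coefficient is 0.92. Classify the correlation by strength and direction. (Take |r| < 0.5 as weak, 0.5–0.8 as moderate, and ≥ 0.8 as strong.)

strong positive

r = 0.92 > 0 so the relationship is positive.
|r| = 0.92, which falls in the strong range.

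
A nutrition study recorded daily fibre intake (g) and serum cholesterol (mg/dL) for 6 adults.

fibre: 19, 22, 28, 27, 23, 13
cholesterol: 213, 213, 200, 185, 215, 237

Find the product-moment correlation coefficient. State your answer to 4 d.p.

-0.9061

n = 6, Σx = 132, Σy = 1263, Σx² = 3056, Σy² = 267357, Σxy = 27354
nΣxy − ΣxΣy = 164124 − 166716 = -2592
nΣx² − (Σx)² = 18336 − 17424 = 912; nΣy² − (Σy)² = 1604142 − 1595169 = 8973
r = -2592 / √(912 × 8973) = -2592 / 2860.6601 ≈ -0.9061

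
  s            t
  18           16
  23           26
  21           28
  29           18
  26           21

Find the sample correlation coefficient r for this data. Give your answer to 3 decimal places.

-0.098

n = 5, Σs = 117, Σt = 109, Σs² = 2811, Σt² = 2481, Σst = 2542
nΣst − ΣsΣt = 12710 − 12753 = -43
nΣs² − (Σs)² = 14055 − 13689 = 366; nΣt² − (Σt)² = 12405 − 11881 = 524
r = -43 / √(366 × 524) = -43 / 437.9315 ≈ -0.098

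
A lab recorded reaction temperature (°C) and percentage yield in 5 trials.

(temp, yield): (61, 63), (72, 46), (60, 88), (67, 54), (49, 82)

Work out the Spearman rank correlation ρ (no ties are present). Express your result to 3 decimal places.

-0.900

Rank temp: 3, 5, 2, 4, 1
Rank yield: 3, 1, 5, 2, 4
d = rank(temp) − rank(yield): 0, 4, -3, 2, -3; Σd² = 38
ρ = 1 − 6Σd² / [n(n²−1)] = 1 − 6×38 / (5×24) = 1 − 228/120 ≈ -0.900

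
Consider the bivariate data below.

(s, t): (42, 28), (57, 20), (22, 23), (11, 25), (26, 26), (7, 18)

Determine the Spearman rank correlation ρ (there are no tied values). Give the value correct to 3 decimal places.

Rank s: 5, 6, 3, 2, 4, 1
Rank t: 6, 2, 3, 4, 5, 1
d = rank(s) − rank(t): -1, 4, 0, -2, -1, 0; Σd² = 22
ρ = 1 − 6Σd² / [n(n²−1)] = 1 − 6×22 / (6×35) = 1 − 132/210 ≈ 0.371

0.371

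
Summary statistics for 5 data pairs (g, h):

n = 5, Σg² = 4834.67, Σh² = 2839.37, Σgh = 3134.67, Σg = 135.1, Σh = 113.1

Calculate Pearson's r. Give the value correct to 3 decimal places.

r = (nΣgh − ΣgΣh) / √[(nΣg² − (Σg)²)(nΣh² − (Σh)²)]
Numerator: 5×3134.67 − 135.1×113.1 = 393.54
Denominator: √[(24173.35 − 18252.01)(14196.85 − 12791.61)] = √[5921.34 × 1405.24] = 2884.5977
r = 393.54 / 2884.5977 ≈ 0.136

0.136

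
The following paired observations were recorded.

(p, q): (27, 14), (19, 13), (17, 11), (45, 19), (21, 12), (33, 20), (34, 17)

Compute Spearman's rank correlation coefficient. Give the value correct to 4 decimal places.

Rank p: 4, 2, 1, 7, 3, 5, 6
Rank q: 4, 3, 1, 6, 2, 7, 5
d = rank(p) − rank(q): 0, -1, 0, 1, 1, -2, 1; Σd² = 8
ρ = 1 − 6Σd² / [n(n²−1)] = 1 − 6×8 / (7×48) = 1 − 48/336 ≈ 0.8571

0.8571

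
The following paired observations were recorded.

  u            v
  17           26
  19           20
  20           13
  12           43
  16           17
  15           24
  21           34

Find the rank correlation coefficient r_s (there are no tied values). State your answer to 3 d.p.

Rank u: 4, 5, 6, 1, 3, 2, 7
Rank v: 5, 3, 1, 7, 2, 4, 6
d = rank(u) − rank(v): -1, 2, 5, -6, 1, -2, 1; Σd² = 72
ρ = 1 − 6Σd² / [n(n²−1)] = 1 − 6×72 / (7×48) = 1 − 432/336 ≈ -0.286

-0.286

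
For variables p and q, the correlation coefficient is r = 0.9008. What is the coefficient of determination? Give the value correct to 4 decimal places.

r² = (0.9008)² = 0.8114

0.8114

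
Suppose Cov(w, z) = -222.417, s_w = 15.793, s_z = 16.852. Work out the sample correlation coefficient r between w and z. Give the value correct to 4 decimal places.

-0.8357

r = Cov(w,z) / (s_w · s_z) = -222.417 / (15.793 × 16.852)
  = -222.417 / 266.1436 ≈ -0.8357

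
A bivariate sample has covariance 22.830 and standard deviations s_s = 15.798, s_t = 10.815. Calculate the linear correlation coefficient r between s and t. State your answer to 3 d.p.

r = Cov(s,t) / (s_s · s_t) = 22.830 / (15.798 × 10.815)
  = 22.830 / 170.8554 ≈ 0.134

0.134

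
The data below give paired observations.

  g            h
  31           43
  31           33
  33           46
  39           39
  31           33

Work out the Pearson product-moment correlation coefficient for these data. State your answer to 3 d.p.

0.197

n = 5, Σg = 165, Σh = 194, Σg² = 5493, Σh² = 7664, Σgh = 6418
nΣgh − ΣgΣh = 32090 − 32010 = 80
nΣg² − (Σg)² = 27465 − 27225 = 240; nΣh² − (Σh)² = 38320 − 37636 = 684
r = 80 / √(240 × 684) = 80 / 405.1666 ≈ 0.197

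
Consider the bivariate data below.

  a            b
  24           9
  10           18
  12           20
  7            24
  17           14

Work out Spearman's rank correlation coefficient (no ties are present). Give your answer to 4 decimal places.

-0.9000

Rank a: 5, 2, 3, 1, 4
Rank b: 1, 3, 4, 5, 2
d = rank(a) − rank(b): 4, -1, -1, -4, 2; Σd² = 38
ρ = 1 − 6Σd² / [n(n²−1)] = 1 − 6×38 / (5×24) = 1 − 228/120 ≈ -0.9000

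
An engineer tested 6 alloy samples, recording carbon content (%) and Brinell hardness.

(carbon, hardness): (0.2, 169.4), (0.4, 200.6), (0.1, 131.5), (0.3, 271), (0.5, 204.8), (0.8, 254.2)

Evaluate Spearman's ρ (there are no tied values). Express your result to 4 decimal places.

Rank carbon: 2, 4, 1, 3, 5, 6
Rank hardness: 2, 3, 1, 6, 4, 5
d = rank(carbon) − rank(hardness): 0, 1, 0, -3, 1, 1; Σd² = 12
ρ = 1 − 6Σd² / [n(n²−1)] = 1 − 6×12 / (6×35) = 1 − 72/210 ≈ 0.6571

0.6571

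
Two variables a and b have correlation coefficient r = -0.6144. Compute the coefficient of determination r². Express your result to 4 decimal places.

r² = (-0.6144)² = 0.3775

0.3775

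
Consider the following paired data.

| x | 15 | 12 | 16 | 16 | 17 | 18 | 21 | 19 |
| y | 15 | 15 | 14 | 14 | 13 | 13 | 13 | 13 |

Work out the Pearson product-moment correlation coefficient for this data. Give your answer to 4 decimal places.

n = 8, Σx = 134, Σy = 110, Σx² = 2296, Σy² = 1518, Σxy = 1828
nΣxy − ΣxΣy = 14624 − 14740 = -116
nΣx² − (Σx)² = 18368 − 17956 = 412; nΣy² − (Σy)² = 12144 − 12100 = 44
r = -116 / √(412 × 44) = -116 / 134.6403 ≈ -0.8616

-0.8616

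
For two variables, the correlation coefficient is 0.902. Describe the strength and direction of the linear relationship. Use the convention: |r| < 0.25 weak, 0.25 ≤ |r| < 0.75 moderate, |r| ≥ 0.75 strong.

r = 0.902 > 0 so the relationship is positive.
|r| = 0.902, which falls in the strong range.

strong positive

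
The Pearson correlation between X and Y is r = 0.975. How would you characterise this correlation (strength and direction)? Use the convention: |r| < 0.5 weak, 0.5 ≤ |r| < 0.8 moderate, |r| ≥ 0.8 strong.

strong positive

r = 0.975 > 0 so the relationship is positive.
|r| = 0.975, which falls in the strong range.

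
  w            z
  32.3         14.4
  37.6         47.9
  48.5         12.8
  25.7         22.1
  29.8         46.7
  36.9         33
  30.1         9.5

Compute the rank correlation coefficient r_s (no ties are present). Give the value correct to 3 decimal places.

Rank w: 4, 6, 7, 1, 2, 5, 3
Rank z: 3, 7, 2, 4, 6, 5, 1
d = rank(w) − rank(z): 1, -1, 5, -3, -4, 0, 2; Σd² = 56
ρ = 1 − 6Σd² / [n(n²−1)] = 1 − 6×56 / (7×48) = 1 − 336/336 ≈ 0.000

0.000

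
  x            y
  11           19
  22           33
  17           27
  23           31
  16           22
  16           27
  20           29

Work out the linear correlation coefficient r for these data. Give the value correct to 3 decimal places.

0.933

n = 7, Σx = 125, Σy = 188, Σx² = 2335, Σy² = 5194, Σxy = 3471
nΣxy − ΣxΣy = 24297 − 23500 = 797
nΣx² − (Σx)² = 16345 − 15625 = 720; nΣy² − (Σy)² = 36358 − 35344 = 1014
r = 797 / √(720 × 1014) = 797 / 854.4472 ≈ 0.933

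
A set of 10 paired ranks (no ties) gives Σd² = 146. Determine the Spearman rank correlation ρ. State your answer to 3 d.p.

0.115

ρ = 1 − 6Σd² / [n(n²−1)] = 1 − 6×146 / (10×99)
  = 1 − 876/990 = 1 − 0.8848 ≈ 0.115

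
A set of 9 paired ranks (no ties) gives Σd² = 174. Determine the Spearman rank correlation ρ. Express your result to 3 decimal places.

-0.450

ρ = 1 − 6Σd² / [n(n²−1)] = 1 − 6×174 / (9×80)
  = 1 − 1044/720 = 1 − 1.4500 ≈ -0.450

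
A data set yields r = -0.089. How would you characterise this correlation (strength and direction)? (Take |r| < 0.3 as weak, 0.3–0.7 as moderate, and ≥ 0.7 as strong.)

r = -0.089 < 0 so the relationship is negative.
|r| = 0.089, which falls in the weak range.

weak negative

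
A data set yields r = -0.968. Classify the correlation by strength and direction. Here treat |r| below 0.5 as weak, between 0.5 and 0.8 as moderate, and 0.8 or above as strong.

r = -0.968 < 0 so the relationship is negative.
|r| = 0.968, which falls in the strong range.

strong negative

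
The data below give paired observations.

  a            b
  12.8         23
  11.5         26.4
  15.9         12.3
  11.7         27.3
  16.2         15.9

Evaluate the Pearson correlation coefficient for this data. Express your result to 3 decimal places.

-0.968

n = 5, Σa = 68.1, Σb = 104.9, Σa² = 948.23, Σb² = 2375.35, Σab = 1370.56
nΣab − ΣaΣb = 6852.8 − 7143.69 = -290.89
nΣa² − (Σa)² = 4741.15 − 4637.61 = 103.54; nΣb² − (Σb)² = 11876.75 − 11004.01 = 872.74
r = -290.89 / √(103.54 × 872.74) = -290.89 / 300.6052 ≈ -0.968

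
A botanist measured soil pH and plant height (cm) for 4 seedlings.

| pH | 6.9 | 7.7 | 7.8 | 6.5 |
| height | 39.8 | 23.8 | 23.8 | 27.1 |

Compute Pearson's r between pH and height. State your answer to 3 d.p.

-0.529

n = 4, Σx = 28.9, Σy = 114.5, Σx² = 209.99, Σy² = 3451.33, Σxy = 819.67
nΣxy − ΣxΣy = 3278.68 − 3309.05 = -30.37
nΣx² − (Σx)² = 839.96 − 835.21 = 4.75; nΣy² − (Σy)² = 13805.32 − 13110.25 = 695.07
r = -30.37 / √(4.75 × 695.07) = -30.37 / 57.4594 ≈ -0.529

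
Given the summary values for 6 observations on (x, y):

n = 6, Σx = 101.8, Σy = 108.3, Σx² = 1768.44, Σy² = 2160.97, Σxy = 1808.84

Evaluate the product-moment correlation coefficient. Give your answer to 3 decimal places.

r = (nΣxy − ΣxΣy) / √[(nΣx² − (Σx)²)(nΣy² − (Σy)²)]
Numerator: 6×1808.84 − 101.8×108.3 = -171.9
Denominator: √[(10610.64 − 10363.24)(12965.82 − 11728.89)] = √[247.4 × 1236.93] = 553.1876
r = -171.9 / 553.1876 ≈ -0.311

-0.311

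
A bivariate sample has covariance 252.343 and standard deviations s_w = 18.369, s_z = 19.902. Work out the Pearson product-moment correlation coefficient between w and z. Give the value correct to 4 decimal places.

r = Cov(w,z) / (s_w · s_z) = 252.343 / (18.369 × 19.902)
  = 252.343 / 365.5798 ≈ 0.6903

0.6903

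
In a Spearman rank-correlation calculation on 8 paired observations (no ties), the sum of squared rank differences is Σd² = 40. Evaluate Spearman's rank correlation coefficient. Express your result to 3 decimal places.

0.524

ρ = 1 − 6Σd² / [n(n²−1)] = 1 − 6×40 / (8×63)
  = 1 − 240/504 = 1 − 0.4762 ≈ 0.524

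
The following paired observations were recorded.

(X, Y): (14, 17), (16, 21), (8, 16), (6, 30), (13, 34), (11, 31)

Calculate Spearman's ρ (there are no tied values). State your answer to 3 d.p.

-0.029

Rank X: 5, 6, 2, 1, 4, 3
Rank Y: 2, 3, 1, 4, 6, 5
d = rank(X) − rank(Y): 3, 3, 1, -3, -2, -2; Σd² = 36
ρ = 1 − 6Σd² / [n(n²−1)] = 1 − 6×36 / (6×35) = 1 − 216/210 ≈ -0.029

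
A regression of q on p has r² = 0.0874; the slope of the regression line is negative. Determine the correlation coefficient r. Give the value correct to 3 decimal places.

-0.296

|r| = √0.0874 = 0.296
The association is negative, so r = −0.296.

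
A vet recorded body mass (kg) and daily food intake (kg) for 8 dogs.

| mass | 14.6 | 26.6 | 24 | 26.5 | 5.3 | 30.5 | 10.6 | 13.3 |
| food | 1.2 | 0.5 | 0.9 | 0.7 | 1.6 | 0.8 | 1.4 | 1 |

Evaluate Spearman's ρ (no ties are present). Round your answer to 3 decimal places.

Rank mass: 4, 7, 5, 6, 1, 8, 2, 3
Rank food: 6, 1, 4, 2, 8, 3, 7, 5
d = rank(mass) − rank(food): -2, 6, 1, 4, -7, 5, -5, -2; Σd² = 160
ρ = 1 − 6Σd² / [n(n²−1)] = 1 − 6×160 / (8×63) = 1 − 960/504 ≈ -0.905

-0.905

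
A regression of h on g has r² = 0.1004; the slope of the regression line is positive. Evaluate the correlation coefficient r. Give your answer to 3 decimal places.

0.317

|r| = √0.1004 = 0.317
The association is positive, so r = 0.317.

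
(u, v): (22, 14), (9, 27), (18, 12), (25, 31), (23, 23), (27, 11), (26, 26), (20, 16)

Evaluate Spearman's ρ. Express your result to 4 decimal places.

Rank u: 4, 1, 2, 6, 5, 8, 7, 3
Rank v: 3, 7, 2, 8, 5, 1, 6, 4
d = rank(u) − rank(v): 1, -6, 0, -2, 0, 7, 1, -1; Σd² = 92
ρ = 1 − 6Σd² / [n(n²−1)] = 1 − 6×92 / (8×63) = 1 − 552/504 ≈ -0.0952

-0.0952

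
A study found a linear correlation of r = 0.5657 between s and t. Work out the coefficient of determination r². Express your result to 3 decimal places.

0.320

r² = (0.5657)² = 0.320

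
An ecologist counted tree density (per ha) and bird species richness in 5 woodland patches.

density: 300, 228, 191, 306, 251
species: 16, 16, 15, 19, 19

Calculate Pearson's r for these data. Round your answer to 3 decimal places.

n = 5, Σx = 1276, Σy = 85, Σx² = 335102, Σy² = 1459, Σxy = 21896
nΣxy − ΣxΣy = 109480 − 108460 = 1020
nΣx² − (Σx)² = 1675510 − 1628176 = 47334; nΣy² − (Σy)² = 7295 − 7225 = 70
r = 1020 / √(47334 × 70) = 1020 / 1820.2692 ≈ 0.560

0.560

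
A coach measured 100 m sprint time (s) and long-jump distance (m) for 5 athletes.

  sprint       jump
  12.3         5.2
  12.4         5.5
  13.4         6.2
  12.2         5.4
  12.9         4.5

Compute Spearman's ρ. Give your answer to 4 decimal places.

Rank sprint: 2, 3, 5, 1, 4
Rank jump: 2, 4, 5, 3, 1
d = rank(sprint) − rank(jump): 0, -1, 0, -2, 3; Σd² = 14
ρ = 1 − 6Σd² / [n(n²−1)] = 1 − 6×14 / (5×24) = 1 − 84/120 ≈ 0.3000

0.3000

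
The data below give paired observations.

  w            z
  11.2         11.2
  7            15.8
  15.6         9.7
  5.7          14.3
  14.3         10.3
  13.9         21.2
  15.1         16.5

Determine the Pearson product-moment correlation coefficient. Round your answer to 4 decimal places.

-0.1116

n = 7, Σw = 82.8, Σz = 99, Σw² = 1076, Σz² = 1501.44, Σwz = 1159.99
nΣwz − ΣwΣz = 8119.93 − 8197.2 = -77.27
nΣw² − (Σw)² = 7532 − 6855.84 = 676.16; nΣz² − (Σz)² = 10510.08 − 9801 = 709.08
r = -77.27 / √(676.16 × 709.08) = -77.27 / 692.4244 ≈ -0.1116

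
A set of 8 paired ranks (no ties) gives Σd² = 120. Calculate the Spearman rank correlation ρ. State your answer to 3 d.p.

-0.429

ρ = 1 − 6Σd² / [n(n²−1)] = 1 − 6×120 / (8×63)
  = 1 − 720/504 = 1 − 1.4286 ≈ -0.429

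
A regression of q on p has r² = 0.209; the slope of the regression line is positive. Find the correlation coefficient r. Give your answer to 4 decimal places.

0.4572

|r| = √0.209 = 0.4572
The association is positive, so r = 0.4572.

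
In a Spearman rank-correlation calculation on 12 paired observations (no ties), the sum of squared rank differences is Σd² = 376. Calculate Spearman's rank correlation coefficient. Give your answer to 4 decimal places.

-0.3147

ρ = 1 − 6Σd² / [n(n²−1)] = 1 − 6×376 / (12×143)
  = 1 − 2256/1716 = 1 − 1.31469 ≈ -0.3147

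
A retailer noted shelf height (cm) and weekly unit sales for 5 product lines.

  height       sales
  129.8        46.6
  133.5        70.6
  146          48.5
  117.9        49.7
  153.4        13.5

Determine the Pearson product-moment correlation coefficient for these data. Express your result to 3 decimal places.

-0.589

n = 5, Σx = 680.6, Σy = 228.9, Σx² = 93418.26, Σy² = 12160.51, Σxy = 30485.31
nΣxy − ΣxΣy = 152426.55 − 155789.34 = -3362.79
nΣx² − (Σx)² = 467091.3 − 463216.36 = 3874.94; nΣy² − (Σy)² = 60802.55 − 52395.21 = 8407.34
r = -3362.79 / √(3874.94 × 8407.34) = -3362.79 / 5707.7087 ≈ -0.589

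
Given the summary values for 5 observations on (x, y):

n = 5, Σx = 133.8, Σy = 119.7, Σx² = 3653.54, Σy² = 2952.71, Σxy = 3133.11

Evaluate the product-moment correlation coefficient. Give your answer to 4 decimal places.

r = (nΣxy − ΣxΣy) / √[(nΣx² − (Σx)²)(nΣy² − (Σy)²)]
Numerator: 5×3133.11 − 133.8×119.7 = -350.31
Denominator: √[(18267.7 − 17902.44)(14763.55 − 14328.09)] = √[365.26 × 435.46] = 398.8184
r = -350.31 / 398.8184 ≈ -0.8784

-0.8784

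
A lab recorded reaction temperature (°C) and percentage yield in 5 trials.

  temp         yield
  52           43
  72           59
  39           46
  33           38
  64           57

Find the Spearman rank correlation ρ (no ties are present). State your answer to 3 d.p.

Rank temp: 3, 5, 2, 1, 4
Rank yield: 2, 5, 3, 1, 4
d = rank(temp) − rank(yield): 1, 0, -1, 0, 0; Σd² = 2
ρ = 1 − 6Σd² / [n(n²−1)] = 1 − 6×2 / (5×24) = 1 − 12/120 ≈ 0.900

0.900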